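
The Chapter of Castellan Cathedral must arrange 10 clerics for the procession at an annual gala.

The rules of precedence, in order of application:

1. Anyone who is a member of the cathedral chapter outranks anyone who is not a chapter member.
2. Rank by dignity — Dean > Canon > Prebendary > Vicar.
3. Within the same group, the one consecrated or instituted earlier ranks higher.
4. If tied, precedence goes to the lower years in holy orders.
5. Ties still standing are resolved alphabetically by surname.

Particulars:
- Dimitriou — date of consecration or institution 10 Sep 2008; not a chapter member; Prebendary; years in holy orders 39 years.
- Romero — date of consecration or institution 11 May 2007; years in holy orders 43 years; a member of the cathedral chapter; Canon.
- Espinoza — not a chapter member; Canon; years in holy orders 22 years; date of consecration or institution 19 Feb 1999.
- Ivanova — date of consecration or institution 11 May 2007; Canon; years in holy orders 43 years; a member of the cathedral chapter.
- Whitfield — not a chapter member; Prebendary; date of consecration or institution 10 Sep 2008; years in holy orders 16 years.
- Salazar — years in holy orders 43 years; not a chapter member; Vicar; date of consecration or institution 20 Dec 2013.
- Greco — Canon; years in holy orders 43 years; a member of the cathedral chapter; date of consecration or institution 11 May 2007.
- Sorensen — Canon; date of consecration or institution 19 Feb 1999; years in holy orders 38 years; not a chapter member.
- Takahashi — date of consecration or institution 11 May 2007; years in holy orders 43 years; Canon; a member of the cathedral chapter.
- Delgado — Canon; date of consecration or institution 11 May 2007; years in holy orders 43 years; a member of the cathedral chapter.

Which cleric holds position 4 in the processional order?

Romero

By the first rule: Delgado, Greco, Ivanova, Romero and Takahashi (each a member of the cathedral chapter); then Espinoza, Sorensen, Whitfield, Dimitriou and Salazar (each not a chapter member).
Delgado, Greco, Ivanova, Romero and Takahashi are each Canon, so the next rule applies.
Delgado, Greco, Ivanova, Romero and Takahashi all have date of consecration or institution 11 May 2007, so the next rule applies.
Delgado, Greco, Ivanova, Romero and Takahashi all have years in holy orders 43 years, so the next rule applies.
Among Delgado, Greco, Ivanova, Romero and Takahashi, alphabetically by surname: Delgado before Greco before Ivanova before Romero before Takahashi.
Among Espinoza, Sorensen, Whitfield, Dimitriou and Salazar, by dignity: Espinoza and Sorensen (Canon) before Whitfield and Dimitriou (Prebendary) before Salazar (Vicar).
Espinoza and Sorensen both have date of consecration or institution 19 Feb 1999, so the next rule applies.
Among Espinoza and Sorensen, by years in holy orders (lower first): Espinoza (22 years) before Sorensen (38 years).
Whitfield and Dimitriou both have date of consecration or institution 10 Sep 2008, so the next rule applies.
Among Whitfield and Dimitriou, by years in holy orders (lower first): Whitfield (16 years) before Dimitriou (39 years).
Order: Delgado, Greco, Ivanova, Romero, Takahashi, Espinoza, Sorensen, Whitfield, Dimitriou, Salazar.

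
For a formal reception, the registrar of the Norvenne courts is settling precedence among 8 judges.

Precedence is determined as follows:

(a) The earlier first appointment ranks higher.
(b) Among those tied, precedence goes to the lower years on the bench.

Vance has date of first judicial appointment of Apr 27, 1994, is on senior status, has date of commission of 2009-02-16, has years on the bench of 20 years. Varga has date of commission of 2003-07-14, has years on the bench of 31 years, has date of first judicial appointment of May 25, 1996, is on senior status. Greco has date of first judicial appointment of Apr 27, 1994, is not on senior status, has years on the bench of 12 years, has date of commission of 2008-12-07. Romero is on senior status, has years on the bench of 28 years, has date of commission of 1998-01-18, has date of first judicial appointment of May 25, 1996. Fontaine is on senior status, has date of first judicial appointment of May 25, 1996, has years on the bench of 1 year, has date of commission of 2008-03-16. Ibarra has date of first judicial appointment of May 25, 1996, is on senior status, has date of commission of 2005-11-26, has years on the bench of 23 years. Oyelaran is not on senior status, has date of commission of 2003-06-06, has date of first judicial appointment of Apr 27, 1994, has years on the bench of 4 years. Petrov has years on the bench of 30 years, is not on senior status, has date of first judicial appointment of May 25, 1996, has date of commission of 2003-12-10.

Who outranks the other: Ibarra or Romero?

Ibarra

By date of first judicial appointment (earlier first): Oyelaran, Greco and Vance (each Apr 27, 1994); then Fontaine, Ibarra, Romero, Petrov and Varga (each May 25, 1996).
Among Oyelaran, Greco and Vance, by years on the bench (lower first): Oyelaran (4 years) before Greco (12 years) before Vance (20 years).
Among Fontaine, Ibarra, Romero, Petrov and Varga, by years on the bench (lower first): Fontaine (1 year) before Ibarra (23 years) before Romero (28 years) before Petrov (30 years) before Varga (31 years).
So Ibarra takes precedence.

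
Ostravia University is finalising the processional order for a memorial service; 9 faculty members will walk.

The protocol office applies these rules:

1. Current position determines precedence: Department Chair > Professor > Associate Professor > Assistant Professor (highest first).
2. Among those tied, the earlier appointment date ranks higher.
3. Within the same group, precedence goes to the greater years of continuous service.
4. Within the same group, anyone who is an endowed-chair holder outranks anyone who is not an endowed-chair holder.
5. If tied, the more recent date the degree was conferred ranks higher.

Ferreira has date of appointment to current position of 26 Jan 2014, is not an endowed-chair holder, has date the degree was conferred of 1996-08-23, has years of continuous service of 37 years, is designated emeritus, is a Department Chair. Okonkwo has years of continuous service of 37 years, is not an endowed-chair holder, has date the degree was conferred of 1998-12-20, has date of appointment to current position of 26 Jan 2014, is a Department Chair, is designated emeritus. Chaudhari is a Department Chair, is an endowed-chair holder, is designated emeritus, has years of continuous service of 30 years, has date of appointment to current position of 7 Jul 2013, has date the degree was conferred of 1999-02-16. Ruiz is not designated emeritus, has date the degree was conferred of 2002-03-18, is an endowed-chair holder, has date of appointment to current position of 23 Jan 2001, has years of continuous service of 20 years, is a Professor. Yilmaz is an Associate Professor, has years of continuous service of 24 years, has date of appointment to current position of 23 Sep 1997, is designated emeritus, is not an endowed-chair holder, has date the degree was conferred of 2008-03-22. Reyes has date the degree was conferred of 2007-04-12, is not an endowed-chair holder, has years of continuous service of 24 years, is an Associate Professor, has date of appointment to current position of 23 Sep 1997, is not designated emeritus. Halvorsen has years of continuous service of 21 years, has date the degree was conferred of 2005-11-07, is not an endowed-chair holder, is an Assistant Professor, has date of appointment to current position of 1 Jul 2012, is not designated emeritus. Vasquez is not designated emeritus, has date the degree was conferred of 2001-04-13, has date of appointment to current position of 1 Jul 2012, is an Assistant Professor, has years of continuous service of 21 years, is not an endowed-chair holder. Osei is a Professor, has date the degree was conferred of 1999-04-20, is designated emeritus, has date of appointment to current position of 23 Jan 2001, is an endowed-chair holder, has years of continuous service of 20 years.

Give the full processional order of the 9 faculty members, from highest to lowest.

Chaudhari, Okonkwo, Ferreira, Ruiz, Osei, Yilmaz, Reyes, Halvorsen, Vasquez

By current position: Chaudhari, Okonkwo and Ferreira (Department Chair); then Ruiz and Osei (Professor); then Yilmaz and Reyes (Associate Professor); then Halvorsen and Vasquez (Assistant Professor).
Among Chaudhari, Okonkwo and Ferreira, by date of appointment to current position (earlier first): Chaudhari (7 Jul 2013) before Okonkwo and Ferreira (26 Jan 2014).
Okonkwo and Ferreira both have years of continuous service 37 years, so the next rule applies.
Okonkwo and Ferreira are each not an endowed-chair holder, so the next rule applies.
Among Okonkwo and Ferreira, by date the degree was conferred (later first): Okonkwo (1998-12-20) before Ferreira (1996-08-23).
Ruiz and Osei both have date of appointment to current position 23 Jan 2001, so the next rule applies.
Ruiz and Osei both have years of continuous service 20 years, so the next rule applies.
Ruiz and Osei are each an endowed-chair holder, so the next rule applies.
Among Ruiz and Osei, by date the degree was conferred (later first): Ruiz (2002-03-18) before Osei (1999-04-20).
Yilmaz and Reyes both have date of appointment to current position 23 Sep 1997, so the next rule applies.
Yilmaz and Reyes both have years of continuous service 24 years, so the next rule applies.
Yilmaz and Reyes are each not an endowed-chair holder, so the next rule applies.
Among Yilmaz and Reyes, by date the degree was conferred (later first): Yilmaz (2008-03-22) before Reyes (2007-04-12).
Halvorsen and Vasquez both have date of appointment to current position 1 Jul 2012, so the next rule applies.
Halvorsen and Vasquez both have years of continuous service 21 years, so the next rule applies.
Halvorsen and Vasquez are each not an endowed-chair holder, so the next rule applies.
Among Halvorsen and Vasquez, by date the degree was conferred (later first): Halvorsen (2005-11-07) before Vasquez (2001-04-13).
Full order: Chaudhari, Okonkwo, Ferreira, Ruiz, Osei, Yilmaz, Reyes, Halvorsen, Vasquez.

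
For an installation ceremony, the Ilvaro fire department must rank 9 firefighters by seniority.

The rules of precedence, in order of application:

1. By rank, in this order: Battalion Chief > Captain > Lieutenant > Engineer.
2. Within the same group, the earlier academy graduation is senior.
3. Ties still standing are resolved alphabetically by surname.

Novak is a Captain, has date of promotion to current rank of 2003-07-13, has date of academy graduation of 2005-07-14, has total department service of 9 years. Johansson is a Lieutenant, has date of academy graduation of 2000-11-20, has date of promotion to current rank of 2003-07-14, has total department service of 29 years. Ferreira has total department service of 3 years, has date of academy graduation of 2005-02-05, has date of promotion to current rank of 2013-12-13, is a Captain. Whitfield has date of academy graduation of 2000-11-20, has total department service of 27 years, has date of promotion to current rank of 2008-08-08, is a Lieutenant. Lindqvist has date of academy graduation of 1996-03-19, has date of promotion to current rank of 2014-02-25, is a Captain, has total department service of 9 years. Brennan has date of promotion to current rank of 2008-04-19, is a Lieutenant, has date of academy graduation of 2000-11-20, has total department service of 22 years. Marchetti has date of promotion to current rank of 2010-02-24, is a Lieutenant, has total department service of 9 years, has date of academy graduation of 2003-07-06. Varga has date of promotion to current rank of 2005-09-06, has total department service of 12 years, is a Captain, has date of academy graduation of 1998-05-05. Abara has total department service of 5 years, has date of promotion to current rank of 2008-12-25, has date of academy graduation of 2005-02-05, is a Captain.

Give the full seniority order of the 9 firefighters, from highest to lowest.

By rank: Lindqvist, Varga, Abara, Ferreira and Novak (Captain); then Brennan, Johansson, Whitfield and Marchetti (Lieutenant).
Among Lindqvist, Varga, Abara, Ferreira and Novak, by date of academy graduation (earlier first): Lindqvist (1996-03-19) before Varga (1998-05-05) before Abara and Ferreira (2005-02-05) before Novak (2005-07-14).
Among Abara and Ferreira, alphabetically by surname: Abara before Ferreira.
Among Brennan, Johansson, Whitfield and Marchetti, by date of academy graduation (earlier first): Brennan, Johansson and Whitfield (2000-11-20) before Marchetti (2003-07-06).
Among Brennan, Johansson and Whitfield, alphabetically by surname: Brennan before Johansson before Whitfield.
Full order: Lindqvist, Varga, Abara, Ferreira, Novak, Brennan, Johansson, Whitfield, Marchetti.

Lindqvist, Varga, Abara, Ferreira, Novak, Brennan, Johansson, Whitfield, Marchetti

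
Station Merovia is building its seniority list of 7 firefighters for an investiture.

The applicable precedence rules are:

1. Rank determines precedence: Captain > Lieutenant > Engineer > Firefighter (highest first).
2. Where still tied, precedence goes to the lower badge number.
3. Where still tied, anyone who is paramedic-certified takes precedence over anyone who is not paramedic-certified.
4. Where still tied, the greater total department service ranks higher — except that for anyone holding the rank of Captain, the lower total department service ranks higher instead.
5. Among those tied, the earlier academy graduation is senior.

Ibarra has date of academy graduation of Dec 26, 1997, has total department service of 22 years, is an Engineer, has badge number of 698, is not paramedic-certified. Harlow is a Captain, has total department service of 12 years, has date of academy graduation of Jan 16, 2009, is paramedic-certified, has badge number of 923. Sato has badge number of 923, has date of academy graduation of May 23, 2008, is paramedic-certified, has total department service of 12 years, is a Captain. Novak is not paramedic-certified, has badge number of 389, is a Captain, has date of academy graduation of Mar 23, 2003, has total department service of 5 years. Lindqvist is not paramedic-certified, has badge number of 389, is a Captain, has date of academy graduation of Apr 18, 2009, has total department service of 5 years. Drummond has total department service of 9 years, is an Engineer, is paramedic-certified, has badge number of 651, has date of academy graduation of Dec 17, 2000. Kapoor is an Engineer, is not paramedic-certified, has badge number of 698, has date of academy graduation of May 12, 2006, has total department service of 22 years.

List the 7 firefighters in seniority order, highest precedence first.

Novak, Lindqvist, Sato, Harlow, Drummond, Ibarra, Kapoor

By rank: Novak, Lindqvist, Sato and Harlow (Captain); then Drummond, Ibarra and Kapoor (Engineer).
Among Novak, Lindqvist, Sato and Harlow, by badge number (lower first): Novak and Lindqvist (389) before Sato and Harlow (923).
Novak and Lindqvist are each not paramedic-certified, so the next rule applies.
Novak and Lindqvist both have total department service 5 years, so the next rule applies.
Among Novak and Lindqvist, by date of academy graduation (earlier first): Novak (Mar 23, 2003) before Lindqvist (Apr 18, 2009).
Sato and Harlow are each paramedic-certified, so the next rule applies.
Sato and Harlow both have total department service 12 years, so the next rule applies.
Among Sato and Harlow, by date of academy graduation (earlier first): Sato (May 23, 2008) before Harlow (Jan 16, 2009).
Among Drummond, Ibarra and Kapoor, by badge number (lower first): Drummond (651) before Ibarra and Kapoor (698).
Ibarra and Kapoor are each not paramedic-certified, so the next rule applies.
Ibarra and Kapoor both have total department service 22 years, so the next rule applies.
Among Ibarra and Kapoor, by date of academy graduation (earlier first): Ibarra (Dec 26, 1997) before Kapoor (May 12, 2006).
Full order: Novak, Lindqvist, Sato, Harlow, Drummond, Ibarra, Kapoor.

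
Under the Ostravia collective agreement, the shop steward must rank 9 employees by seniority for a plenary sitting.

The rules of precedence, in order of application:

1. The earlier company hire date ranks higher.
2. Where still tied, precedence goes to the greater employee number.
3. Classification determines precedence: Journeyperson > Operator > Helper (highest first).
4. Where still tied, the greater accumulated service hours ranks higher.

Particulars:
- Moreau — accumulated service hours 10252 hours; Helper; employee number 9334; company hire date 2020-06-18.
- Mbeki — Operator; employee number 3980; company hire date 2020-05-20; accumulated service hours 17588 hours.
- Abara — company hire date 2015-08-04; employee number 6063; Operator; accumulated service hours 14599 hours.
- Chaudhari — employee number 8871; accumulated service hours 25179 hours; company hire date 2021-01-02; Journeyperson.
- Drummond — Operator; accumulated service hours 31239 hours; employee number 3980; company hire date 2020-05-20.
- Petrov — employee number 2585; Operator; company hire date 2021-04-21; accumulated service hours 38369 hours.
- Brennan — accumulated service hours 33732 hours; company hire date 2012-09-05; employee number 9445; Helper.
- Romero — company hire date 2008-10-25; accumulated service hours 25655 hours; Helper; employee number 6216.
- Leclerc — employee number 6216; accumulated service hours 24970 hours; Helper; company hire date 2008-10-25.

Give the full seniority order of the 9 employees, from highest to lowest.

Romero, Leclerc, Brennan, Abara, Drummond, Mbeki, Moreau, Chaudhari, Petrov

By company hire date (earlier first): Romero and Leclerc (both 2008-10-25); then Brennan (2012-09-05); then Abara (2015-08-04); then Drummond and Mbeki (both 2020-05-20); then Moreau (2020-06-18); then Chaudhari (2021-01-02); then Petrov (2021-04-21).
Romero and Leclerc both have employee number 6216, so the next rule applies.
Romero and Leclerc are each Helper, so the next rule applies.
Among Romero and Leclerc, by accumulated service hours (higher first): Romero (25655 hours) before Leclerc (24970 hours).
Drummond and Mbeki both have employee number 3980, so the next rule applies.
Drummond and Mbeki are each Operator, so the next rule applies.
Among Drummond and Mbeki, by accumulated service hours (higher first): Drummond (31239 hours) before Mbeki (17588 hours).
Full order: Romero, Leclerc, Brennan, Abara, Drummond, Mbeki, Moreau, Chaudhari, Petrov.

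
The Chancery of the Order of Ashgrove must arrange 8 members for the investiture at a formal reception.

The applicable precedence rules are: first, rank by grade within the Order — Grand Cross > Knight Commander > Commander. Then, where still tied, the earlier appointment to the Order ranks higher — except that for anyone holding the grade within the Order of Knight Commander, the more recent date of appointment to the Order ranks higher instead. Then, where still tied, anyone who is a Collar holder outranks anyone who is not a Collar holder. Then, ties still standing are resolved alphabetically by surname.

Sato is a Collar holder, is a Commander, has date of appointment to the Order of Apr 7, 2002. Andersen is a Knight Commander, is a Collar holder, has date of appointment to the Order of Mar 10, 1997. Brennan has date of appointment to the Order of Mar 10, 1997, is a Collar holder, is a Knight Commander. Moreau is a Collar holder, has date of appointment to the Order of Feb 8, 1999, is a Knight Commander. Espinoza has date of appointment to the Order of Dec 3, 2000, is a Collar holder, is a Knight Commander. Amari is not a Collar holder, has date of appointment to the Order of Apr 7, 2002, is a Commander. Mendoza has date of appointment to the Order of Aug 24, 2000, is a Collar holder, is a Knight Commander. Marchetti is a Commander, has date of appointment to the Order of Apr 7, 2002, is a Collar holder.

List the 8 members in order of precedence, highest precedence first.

Espinoza, Mendoza, Moreau, Andersen, Brennan, Marchetti, Sato, Amari

By grade within the Order: Espinoza, Mendoza, Moreau, Andersen and Brennan (Knight Commander); then Marchetti, Sato and Amari (Commander).
Among Espinoza, Mendoza, Moreau, Andersen and Brennan, by date of appointment to the Order (later first) (reversed rule for this group): Espinoza (Dec 3, 2000) before Mendoza (Aug 24, 2000) before Moreau (Feb 8, 1999) before Andersen and Brennan (Mar 10, 1997).
Andersen and Brennan are each a Collar holder, so the next rule applies.
Among Andersen and Brennan, alphabetically by surname: Andersen before Brennan.
Marchetti, Sato and Amari all have date of appointment to the Order Apr 7, 2002, so the next rule applies.
Among Marchetti, Sato and Amari, a Collar holder before not a Collar holder: Marchetti and Sato (a Collar holder) before Amari (not a Collar holder).
Among Marchetti and Sato, alphabetically by surname: Marchetti before Sato.
Full order: Espinoza, Mendoza, Moreau, Andersen, Brennan, Marchetti, Sato, Amari.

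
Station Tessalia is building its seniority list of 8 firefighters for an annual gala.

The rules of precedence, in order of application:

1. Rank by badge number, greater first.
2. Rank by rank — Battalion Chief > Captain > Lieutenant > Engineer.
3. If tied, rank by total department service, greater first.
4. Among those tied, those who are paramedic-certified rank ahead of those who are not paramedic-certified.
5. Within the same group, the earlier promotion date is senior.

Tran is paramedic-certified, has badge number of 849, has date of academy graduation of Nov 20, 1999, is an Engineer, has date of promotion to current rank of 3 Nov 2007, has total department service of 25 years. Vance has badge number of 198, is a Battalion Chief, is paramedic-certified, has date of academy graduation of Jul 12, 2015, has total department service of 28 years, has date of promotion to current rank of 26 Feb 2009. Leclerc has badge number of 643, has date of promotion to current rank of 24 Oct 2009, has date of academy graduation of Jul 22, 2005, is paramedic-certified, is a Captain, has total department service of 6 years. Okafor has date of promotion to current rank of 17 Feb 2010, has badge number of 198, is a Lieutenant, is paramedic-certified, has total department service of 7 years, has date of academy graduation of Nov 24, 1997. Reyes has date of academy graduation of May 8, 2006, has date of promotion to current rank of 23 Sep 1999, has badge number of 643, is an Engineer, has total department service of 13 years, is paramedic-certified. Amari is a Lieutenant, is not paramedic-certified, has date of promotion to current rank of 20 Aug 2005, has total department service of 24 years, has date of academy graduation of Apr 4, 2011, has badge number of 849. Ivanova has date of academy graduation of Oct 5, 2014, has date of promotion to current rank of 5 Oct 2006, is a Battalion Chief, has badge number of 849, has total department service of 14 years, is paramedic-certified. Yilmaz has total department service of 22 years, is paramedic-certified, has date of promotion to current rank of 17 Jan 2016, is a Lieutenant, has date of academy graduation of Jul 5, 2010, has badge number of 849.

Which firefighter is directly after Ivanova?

By badge number (higher first): Ivanova, Amari, Yilmaz and Tran (each 849); then Leclerc and Reyes (both 643); then Vance and Okafor (both 198).
Among Ivanova, Amari, Yilmaz and Tran, by rank: Ivanova (Battalion Chief) before Amari and Yilmaz (Lieutenant) before Tran (Engineer).
Among Amari and Yilmaz, by total department service (higher first): Amari (24 years) before Yilmaz (22 years).
Among Leclerc and Reyes, by rank: Leclerc (Captain) before Reyes (Engineer).
Among Vance and Okafor, by rank: Vance (Battalion Chief) before Okafor (Lieutenant).
Order: Ivanova, Amari, Yilmaz, Tran, Leclerc, Reyes, Vance, Okafor.

Amari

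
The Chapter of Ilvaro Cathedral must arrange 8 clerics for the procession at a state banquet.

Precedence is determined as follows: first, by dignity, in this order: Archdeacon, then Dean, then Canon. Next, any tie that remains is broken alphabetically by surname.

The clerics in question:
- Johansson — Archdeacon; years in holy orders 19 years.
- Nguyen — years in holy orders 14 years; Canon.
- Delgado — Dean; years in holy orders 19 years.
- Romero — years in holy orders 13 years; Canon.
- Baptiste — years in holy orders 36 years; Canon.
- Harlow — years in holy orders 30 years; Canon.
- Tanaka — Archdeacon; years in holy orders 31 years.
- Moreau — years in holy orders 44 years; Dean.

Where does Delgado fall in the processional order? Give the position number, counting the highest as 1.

By dignity: Johansson and Tanaka (Archdeacon); then Delgado and Moreau (Dean); then Baptiste, Harlow, Nguyen and Romero (Canon).
Among Johansson and Tanaka, alphabetically by surname: Johansson before Tanaka.
Among Delgado and Moreau, alphabetically by surname: Delgado before Moreau.
Among Baptiste, Harlow, Nguyen and Romero, alphabetically by surname: Baptiste before Harlow before Nguyen before Romero.
Order: Johansson, Tanaka, Delgado, Moreau, Baptiste, Harlow, Nguyen, Romero. So position 3.

3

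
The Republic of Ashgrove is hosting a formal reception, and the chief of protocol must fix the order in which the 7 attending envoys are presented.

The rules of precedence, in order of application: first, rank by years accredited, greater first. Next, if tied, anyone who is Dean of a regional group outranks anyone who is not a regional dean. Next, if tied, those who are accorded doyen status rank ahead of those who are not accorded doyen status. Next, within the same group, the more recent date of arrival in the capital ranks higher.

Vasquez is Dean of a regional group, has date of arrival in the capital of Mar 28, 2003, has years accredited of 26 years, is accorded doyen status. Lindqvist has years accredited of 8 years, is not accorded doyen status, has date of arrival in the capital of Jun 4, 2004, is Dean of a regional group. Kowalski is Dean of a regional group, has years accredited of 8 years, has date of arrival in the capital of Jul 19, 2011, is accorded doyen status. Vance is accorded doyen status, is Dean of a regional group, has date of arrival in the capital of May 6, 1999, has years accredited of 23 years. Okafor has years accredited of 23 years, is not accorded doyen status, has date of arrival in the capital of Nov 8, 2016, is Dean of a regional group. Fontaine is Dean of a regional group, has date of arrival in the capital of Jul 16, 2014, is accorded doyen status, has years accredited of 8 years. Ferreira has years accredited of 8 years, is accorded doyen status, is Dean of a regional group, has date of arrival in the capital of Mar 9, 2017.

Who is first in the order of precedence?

Vasquez

By years accredited (higher first): Vasquez (26 years); then Vance and Okafor (both 23 years); then Ferreira, Fontaine, Kowalski and Lindqvist (each 8 years).
Vance and Okafor are each Dean of a regional group, so the next rule applies.
Among Vance and Okafor, accorded doyen status before not accorded doyen status: Vance (accorded doyen status) before Okafor (not accorded doyen status).
Ferreira, Fontaine, Kowalski and Lindqvist are each Dean of a regional group, so the next rule applies.
Among Ferreira, Fontaine, Kowalski and Lindqvist, accorded doyen status before not accorded doyen status: Ferreira, Fontaine and Kowalski (accorded doyen status) before Lindqvist (not accorded doyen status).
Among Ferreira, Fontaine and Kowalski, by date of arrival in the capital (later first): Ferreira (Mar 9, 2017) before Fontaine (Jul 16, 2014) before Kowalski (Jul 19, 2011).
Order: Vasquez, Vance, Okafor, Ferreira, Fontaine, Kowalski, Lindqvist.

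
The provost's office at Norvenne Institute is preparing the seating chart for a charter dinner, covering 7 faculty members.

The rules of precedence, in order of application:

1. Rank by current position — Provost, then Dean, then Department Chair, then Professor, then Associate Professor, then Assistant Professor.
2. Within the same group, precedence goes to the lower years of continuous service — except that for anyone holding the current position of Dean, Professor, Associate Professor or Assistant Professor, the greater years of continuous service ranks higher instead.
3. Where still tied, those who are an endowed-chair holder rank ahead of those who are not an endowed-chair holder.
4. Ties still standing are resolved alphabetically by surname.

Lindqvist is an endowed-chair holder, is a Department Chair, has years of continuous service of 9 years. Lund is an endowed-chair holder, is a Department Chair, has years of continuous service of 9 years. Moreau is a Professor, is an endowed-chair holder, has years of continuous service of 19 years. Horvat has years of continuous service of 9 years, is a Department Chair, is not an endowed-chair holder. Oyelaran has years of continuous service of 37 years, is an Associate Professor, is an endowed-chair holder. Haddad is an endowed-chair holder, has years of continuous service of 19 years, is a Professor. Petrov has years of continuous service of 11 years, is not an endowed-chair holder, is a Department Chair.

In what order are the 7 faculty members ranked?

Lindqvist, Lund, Horvat, Petrov, Haddad, Moreau, Oyelaran

By current position: Lindqvist, Lund, Horvat and Petrov (Department Chair); then Haddad and Moreau (Professor); then Oyelaran (Associate Professor).
Among Lindqvist, Lund, Horvat and Petrov, by years of continuous service (lower first): Lindqvist, Lund and Horvat (9 years) before Petrov (11 years).
Among Lindqvist, Lund and Horvat, an endowed-chair holder before not an endowed-chair holder: Lindqvist and Lund (an endowed-chair holder) before Horvat (not an endowed-chair holder).
Among Lindqvist and Lund, alphabetically by surname: Lindqvist before Lund.
Haddad and Moreau both have years of continuous service 19 years, so the next rule applies.
Haddad and Moreau are each an endowed-chair holder, so the next rule applies.
Among Haddad and Moreau, alphabetically by surname: Haddad before Moreau.
Full order: Lindqvist, Lund, Horvat, Petrov, Haddad, Moreau, Oyelaran.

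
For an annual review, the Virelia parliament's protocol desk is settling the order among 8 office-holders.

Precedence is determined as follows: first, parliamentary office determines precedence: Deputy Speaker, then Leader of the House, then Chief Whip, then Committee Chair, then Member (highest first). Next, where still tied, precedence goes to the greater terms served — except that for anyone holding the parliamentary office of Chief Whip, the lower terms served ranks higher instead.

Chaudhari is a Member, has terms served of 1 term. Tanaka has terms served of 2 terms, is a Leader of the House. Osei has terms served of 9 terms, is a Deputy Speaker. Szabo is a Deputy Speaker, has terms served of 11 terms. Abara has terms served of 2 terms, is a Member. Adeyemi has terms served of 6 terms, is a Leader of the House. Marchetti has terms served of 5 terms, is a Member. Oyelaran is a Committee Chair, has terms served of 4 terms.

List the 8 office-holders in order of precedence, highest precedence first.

By parliamentary office: Szabo and Osei (Deputy Speaker); then Adeyemi and Tanaka (Leader of the House); then Oyelaran (Committee Chair); then Marchetti, Abara and Chaudhari (Member).
Among Szabo and Osei, by terms served (higher first): Szabo (11 terms) before Osei (9 terms).
Among Adeyemi and Tanaka, by terms served (higher first): Adeyemi (6 terms) before Tanaka (2 terms).
Among Marchetti, Abara and Chaudhari, by terms served (higher first): Marchetti (5 terms) before Abara (2 terms) before Chaudhari (1 term).
Full order: Szabo, Osei, Adeyemi, Tanaka, Oyelaran, Marchetti, Abara, Chaudhari.

Szabo, Osei, Adeyemi, Tanaka, Oyelaran, Marchetti, Abara, Chaudhari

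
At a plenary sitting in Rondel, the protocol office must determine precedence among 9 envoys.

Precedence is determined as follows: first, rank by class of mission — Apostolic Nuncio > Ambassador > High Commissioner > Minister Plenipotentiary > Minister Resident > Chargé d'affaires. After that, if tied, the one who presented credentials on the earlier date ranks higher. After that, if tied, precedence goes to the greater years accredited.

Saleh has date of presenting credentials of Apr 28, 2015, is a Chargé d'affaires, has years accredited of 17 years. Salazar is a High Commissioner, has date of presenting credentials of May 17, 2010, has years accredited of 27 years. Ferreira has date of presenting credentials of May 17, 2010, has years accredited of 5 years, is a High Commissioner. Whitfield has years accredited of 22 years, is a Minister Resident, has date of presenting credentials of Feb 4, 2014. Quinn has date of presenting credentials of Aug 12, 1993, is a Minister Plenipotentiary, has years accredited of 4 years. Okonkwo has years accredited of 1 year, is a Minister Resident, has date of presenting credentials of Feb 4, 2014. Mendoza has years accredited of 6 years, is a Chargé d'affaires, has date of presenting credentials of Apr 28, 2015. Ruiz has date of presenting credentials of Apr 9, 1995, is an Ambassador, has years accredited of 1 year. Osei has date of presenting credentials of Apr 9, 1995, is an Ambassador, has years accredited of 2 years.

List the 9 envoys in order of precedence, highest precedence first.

By class of mission: Osei and Ruiz (Ambassador); then Salazar and Ferreira (High Commissioner); then Quinn (Minister Plenipotentiary); then Whitfield and Okonkwo (Minister Resident); then Saleh and Mendoza (Chargé d'affaires).
Osei and Ruiz both have date of presenting credentials Apr 9, 1995, so the next rule applies.
Among Osei and Ruiz, by years accredited (higher first): Osei (2 years) before Ruiz (1 year).
Salazar and Ferreira both have date of presenting credentials May 17, 2010, so the next rule applies.
Among Salazar and Ferreira, by years accredited (higher first): Salazar (27 years) before Ferreira (5 years).
Whitfield and Okonkwo both have date of presenting credentials Feb 4, 2014, so the next rule applies.
Among Whitfield and Okonkwo, by years accredited (higher first): Whitfield (22 years) before Okonkwo (1 year).
Saleh and Mendoza both have date of presenting credentials Apr 28, 2015, so the next rule applies.
Among Saleh and Mendoza, by years accredited (higher first): Saleh (17 years) before Mendoza (6 years).
Full order: Osei, Ruiz, Salazar, Ferreira, Quinn, Whitfield, Okonkwo, Saleh, Mendoza.

Osei, Ruiz, Salazar, Ferreira, Quinn, Whitfield, Okonkwo, Saleh, Mendoza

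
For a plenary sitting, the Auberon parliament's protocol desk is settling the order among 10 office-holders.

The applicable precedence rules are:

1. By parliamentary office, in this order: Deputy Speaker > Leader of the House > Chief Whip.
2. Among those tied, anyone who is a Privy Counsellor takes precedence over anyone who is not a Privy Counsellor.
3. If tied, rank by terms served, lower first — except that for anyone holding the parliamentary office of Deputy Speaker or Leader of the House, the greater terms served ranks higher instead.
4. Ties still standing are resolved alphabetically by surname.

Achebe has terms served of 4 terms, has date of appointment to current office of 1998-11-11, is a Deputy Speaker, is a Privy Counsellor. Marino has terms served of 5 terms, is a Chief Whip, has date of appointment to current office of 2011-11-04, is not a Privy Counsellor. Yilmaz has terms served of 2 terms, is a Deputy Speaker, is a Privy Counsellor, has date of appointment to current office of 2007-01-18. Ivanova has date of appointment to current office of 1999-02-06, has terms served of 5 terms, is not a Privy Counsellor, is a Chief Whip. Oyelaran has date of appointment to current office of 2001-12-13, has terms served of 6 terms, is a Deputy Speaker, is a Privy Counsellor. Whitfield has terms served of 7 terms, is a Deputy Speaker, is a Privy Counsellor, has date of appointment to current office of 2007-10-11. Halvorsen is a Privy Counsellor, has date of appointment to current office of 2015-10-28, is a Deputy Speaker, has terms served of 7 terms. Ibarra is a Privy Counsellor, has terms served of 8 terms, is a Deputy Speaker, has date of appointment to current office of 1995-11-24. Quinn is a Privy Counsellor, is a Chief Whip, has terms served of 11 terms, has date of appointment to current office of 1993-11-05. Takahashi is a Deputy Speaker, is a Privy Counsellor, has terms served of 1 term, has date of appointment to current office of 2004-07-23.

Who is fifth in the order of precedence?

By parliamentary office: Ibarra, Halvorsen, Whitfield, Oyelaran, Achebe, Yilmaz and Takahashi (Deputy Speaker); then Quinn, Ivanova and Marino (Chief Whip).
Ibarra, Halvorsen, Whitfield, Oyelaran, Achebe, Yilmaz and Takahashi are each a Privy Counsellor, so the next rule applies.
Among Ibarra, Halvorsen, Whitfield, Oyelaran, Achebe, Yilmaz and Takahashi, by terms served (higher first) (reversed rule for this group): Ibarra (8 terms) before Halvorsen and Whitfield (7 terms) before Oyelaran (6 terms) before Achebe (4 terms) before Yilmaz (2 terms) before Takahashi (1 term).
Among Halvorsen and Whitfield, alphabetically by surname: Halvorsen before Whitfield.
Among Quinn, Ivanova and Marino, a Privy Counsellor before not a Privy Counsellor: Quinn (a Privy Counsellor) before Ivanova and Marino (not a Privy Counsellor).
Ivanova and Marino both have terms served 5 terms, so the next rule applies.
Among Ivanova and Marino, alphabetically by surname: Ivanova before Marino.
Order: Ibarra, Halvorsen, Whitfield, Oyelaran, Achebe, Yilmaz, Takahashi, Quinn, Ivanova, Marino.

Achebe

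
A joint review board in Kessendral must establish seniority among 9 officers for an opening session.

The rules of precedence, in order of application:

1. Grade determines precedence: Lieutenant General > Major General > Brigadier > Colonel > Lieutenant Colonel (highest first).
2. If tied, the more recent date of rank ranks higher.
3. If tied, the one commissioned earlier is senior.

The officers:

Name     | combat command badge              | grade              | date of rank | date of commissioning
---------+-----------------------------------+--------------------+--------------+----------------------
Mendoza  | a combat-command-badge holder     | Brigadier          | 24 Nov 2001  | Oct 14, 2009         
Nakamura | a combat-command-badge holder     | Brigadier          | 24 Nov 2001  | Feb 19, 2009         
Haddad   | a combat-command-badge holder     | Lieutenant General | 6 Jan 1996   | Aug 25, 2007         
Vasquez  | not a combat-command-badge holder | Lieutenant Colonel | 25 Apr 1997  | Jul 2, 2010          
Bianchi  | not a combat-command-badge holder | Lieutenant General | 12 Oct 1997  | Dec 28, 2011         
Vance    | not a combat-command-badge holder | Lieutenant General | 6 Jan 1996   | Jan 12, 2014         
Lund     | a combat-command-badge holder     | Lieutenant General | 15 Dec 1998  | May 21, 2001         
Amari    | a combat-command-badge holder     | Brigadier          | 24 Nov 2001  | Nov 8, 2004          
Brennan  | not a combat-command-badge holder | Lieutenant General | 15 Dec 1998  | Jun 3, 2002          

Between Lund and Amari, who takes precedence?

By grade: Lund, Brennan, Bianchi, Haddad and Vance (Lieutenant General); then Amari, Nakamura and Mendoza (Brigadier); then Vasquez (Lieutenant Colonel).
Among Lund, Brennan, Bianchi, Haddad and Vance, by date of rank (later first): Lund and Brennan (15 Dec 1998) before Bianchi (12 Oct 1997) before Haddad and Vance (6 Jan 1996).
Among Lund and Brennan, by date of commissioning (earlier first): Lund (May 21, 2001) before Brennan (Jun 3, 2002).
Among Haddad and Vance, by date of commissioning (earlier first): Haddad (Aug 25, 2007) before Vance (Jan 12, 2014).
Amari, Nakamura and Mendoza all have date of rank 24 Nov 2001, so the next rule applies.
Among Amari, Nakamura and Mendoza, by date of commissioning (earlier first): Amari (Nov 8, 2004) before Nakamura (Feb 19, 2009) before Mendoza (Oct 14, 2009).
So Lund takes precedence.

Lund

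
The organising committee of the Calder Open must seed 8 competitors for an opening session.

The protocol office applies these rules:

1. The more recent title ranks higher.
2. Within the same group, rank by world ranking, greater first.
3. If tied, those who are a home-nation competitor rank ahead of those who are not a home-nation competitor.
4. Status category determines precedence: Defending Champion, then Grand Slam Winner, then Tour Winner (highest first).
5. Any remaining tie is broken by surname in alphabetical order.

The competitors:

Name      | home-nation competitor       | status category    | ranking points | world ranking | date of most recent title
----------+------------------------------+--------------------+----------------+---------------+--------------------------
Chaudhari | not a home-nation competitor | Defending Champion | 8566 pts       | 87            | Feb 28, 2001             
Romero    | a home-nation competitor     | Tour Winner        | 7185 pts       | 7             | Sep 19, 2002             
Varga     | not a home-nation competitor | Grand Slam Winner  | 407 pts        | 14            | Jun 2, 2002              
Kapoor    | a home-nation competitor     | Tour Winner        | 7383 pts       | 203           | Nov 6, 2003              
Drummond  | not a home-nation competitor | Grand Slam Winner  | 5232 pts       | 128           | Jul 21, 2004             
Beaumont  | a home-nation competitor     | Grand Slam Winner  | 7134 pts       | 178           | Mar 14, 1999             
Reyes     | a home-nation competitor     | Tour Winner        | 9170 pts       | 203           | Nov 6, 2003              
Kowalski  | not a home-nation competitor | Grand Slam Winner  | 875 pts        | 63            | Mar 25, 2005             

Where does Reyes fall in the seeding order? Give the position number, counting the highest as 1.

4

By date of most recent title (later first): Kowalski (Mar 25, 2005); then Drummond (Jul 21, 2004); then Kapoor and Reyes (both Nov 6, 2003); then Romero (Sep 19, 2002); then Varga (Jun 2, 2002); then Chaudhari (Feb 28, 2001); then Beaumont (Mar 14, 1999).
Kapoor and Reyes both have world ranking 203, so the next rule applies.
Kapoor and Reyes are each a home-nation competitor, so the next rule applies.
Kapoor and Reyes are each Tour Winner, so the next rule applies.
Among Kapoor and Reyes, alphabetically by surname: Kapoor before Reyes.
Order: Kowalski, Drummond, Kapoor, Reyes, Romero, Varga, Chaudhari, Beaumont. So position 4.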